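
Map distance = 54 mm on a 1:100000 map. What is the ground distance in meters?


ground = 54 mm * 100000 / 1000 = 5400.0 m

5400.0 m


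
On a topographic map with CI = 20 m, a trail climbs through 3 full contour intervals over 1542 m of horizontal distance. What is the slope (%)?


elevation change = 3 * 20 = 60 m
slope = 60 / 1542 * 100 = 3.9%

3.9%


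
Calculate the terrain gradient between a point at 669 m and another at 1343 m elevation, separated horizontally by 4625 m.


gradient = (1343 - 669) / 4625 = 674 / 4625 = 0.1457

0.1457


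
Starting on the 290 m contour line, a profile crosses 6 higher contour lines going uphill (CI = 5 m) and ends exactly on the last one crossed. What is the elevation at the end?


elevation = 290 + 6 * 5 = 320 m

320 m


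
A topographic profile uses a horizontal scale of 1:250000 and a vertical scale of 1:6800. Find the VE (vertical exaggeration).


VE = horizontal_scale / vertical_scale = 250000 / 6800 ≈ 36.8

36.8x


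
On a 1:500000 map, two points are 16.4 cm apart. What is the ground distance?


ground = 16.4 cm * 500000 / 100 = 82000.0 m = 82.0 km

82.0 km


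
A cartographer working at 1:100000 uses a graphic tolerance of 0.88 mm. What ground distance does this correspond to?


ground = 0.88 mm * 100000 / 1000 = 88.0 m

88.0 m


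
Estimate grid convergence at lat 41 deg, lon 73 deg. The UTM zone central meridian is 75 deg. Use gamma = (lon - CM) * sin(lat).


gamma = (73 - 75) * sin(41) = -2 * 0.656059 = -1.312 degrees

-1.312 degrees


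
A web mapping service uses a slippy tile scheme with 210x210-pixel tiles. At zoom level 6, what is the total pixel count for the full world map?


tiles per axis = 2^6 = 64
total tiles = 64^2 = 4096
pixels per axis = 64 * 210 = 13440
total pixels = 13440^2 = 180633600

180633600 pixels


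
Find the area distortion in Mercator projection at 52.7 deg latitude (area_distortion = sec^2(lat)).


area_distortion = 1/cos^2(52.7) = 2.723

2.723


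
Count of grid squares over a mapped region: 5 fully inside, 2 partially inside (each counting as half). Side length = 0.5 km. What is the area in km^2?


effective squares = 5 + 2 * 0.5 = 6.0
area = 6.0 * 0.25 = 1.5 km^2

1.5 km^2


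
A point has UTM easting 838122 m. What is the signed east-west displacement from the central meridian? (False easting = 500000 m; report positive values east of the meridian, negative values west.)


displacement = 838122 - 500000 = 338122 m

338122 m


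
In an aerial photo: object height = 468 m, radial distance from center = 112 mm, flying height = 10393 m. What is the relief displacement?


d = h * r / H = 468 * 112 / 10393 = 5.04 mm

5.04 mm


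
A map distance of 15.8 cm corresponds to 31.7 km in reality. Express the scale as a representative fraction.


ground = 31.7 km = 3170000 cm; RF denominator = ground / map = 3170000 / 15.8 ≈ 200633; RF = 1:200633

1:200633


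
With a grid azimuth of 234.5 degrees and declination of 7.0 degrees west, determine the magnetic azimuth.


magnetic azimuth = grid azimuth - declination (east +ve)
mag_az = 234.5 - -7.0 = 241.5 degrees

241.5 degrees


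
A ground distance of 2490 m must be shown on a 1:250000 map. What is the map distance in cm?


map_cm = 2490 * 100 / 250000 = 0.996 cm ≈ 1.0 cm

1.0 cm


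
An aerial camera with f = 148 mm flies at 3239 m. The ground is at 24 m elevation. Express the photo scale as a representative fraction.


scale = f / (H - h) = 148 mm / 3215 m = 148 / 3215000 = 1:21723

1:21723


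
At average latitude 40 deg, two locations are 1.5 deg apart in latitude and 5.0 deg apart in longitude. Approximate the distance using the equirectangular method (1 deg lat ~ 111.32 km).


dlat_km = 1.5 * 111.32 = 166.98
dlon_km = 5.0 * 111.32 * cos(40) ≈ 426.38
dist = sqrt(166.98^2 + 426.38^2) ≈ 457.9 km

457.9 km


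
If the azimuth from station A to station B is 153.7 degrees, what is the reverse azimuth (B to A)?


back azimuth = (153.7 + 180) mod 360 = 333.7 degrees

333.7 degrees


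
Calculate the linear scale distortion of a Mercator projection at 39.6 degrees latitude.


SF = 1 / cos(39.6) = 1 / 0.770513 = 1.298

1.298


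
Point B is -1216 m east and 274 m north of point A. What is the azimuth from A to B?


az = atan2(-1216, 274) = -77.3 deg
adjusted to 0-360: 282.7 degrees

282.7 degrees


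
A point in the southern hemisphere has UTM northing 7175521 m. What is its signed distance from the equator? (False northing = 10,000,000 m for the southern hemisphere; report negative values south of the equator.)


For southern: actual = 7175521 - 10000000 = -2824479 m

-2824479 m


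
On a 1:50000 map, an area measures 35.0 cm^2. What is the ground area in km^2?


ground_area = 35.0 * (50000/100)^2 = 8750000.0 m^2 = 8.75 km^2

8.75 km^2


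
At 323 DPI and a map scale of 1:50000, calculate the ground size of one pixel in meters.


pixel_cm = 2.54 / 323 ≈ 0.007864 cm
ground = pixel_cm * 50000 / 100 = 2.54 * 50000 / (323 * 100) = 127000 / 32300 ≈ 3.93 m

3.93 m


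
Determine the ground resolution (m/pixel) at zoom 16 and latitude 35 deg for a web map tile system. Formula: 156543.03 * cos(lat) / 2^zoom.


res = 156543.03 * cos(35) / 2^16 = 156543.03 * 0.81915204 / 65536 = 1.96 m/pixel

1.96 m/pixel


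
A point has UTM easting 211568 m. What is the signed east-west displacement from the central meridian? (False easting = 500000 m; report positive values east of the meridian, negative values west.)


displacement = 211568 - 500000 = -288432 m

-288432 m


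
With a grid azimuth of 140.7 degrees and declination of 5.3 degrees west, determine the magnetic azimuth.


magnetic azimuth = grid azimuth - declination (east +ve)
mag_az = 140.7 - -5.3 = 146.0 degrees

146.0 degrees


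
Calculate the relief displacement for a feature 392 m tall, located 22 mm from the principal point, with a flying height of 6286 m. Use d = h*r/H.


d = h * r / H = 392 * 22 / 6286 = 1.37 mm

1.37 mm


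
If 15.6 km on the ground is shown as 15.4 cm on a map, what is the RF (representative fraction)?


ground = 15.6 km = 1560000 cm; RF denominator = ground / map = 1560000 / 15.4 ≈ 101299; RF = 1:101299

1:101299


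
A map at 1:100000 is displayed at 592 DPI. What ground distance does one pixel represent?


pixel_cm = 2.54 / 592 ≈ 0.004291 cm
ground = pixel_cm * 100000 / 100 = 2.54 * 100000 / (592 * 100) = 254000 / 59200 ≈ 4.29 m

4.29 m


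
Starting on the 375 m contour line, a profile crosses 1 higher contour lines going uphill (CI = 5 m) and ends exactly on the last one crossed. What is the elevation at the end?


elevation = 375 + 1 * 5 = 380 m

380 m


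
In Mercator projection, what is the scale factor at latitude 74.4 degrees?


SF = 1 / cos(74.4) = 1 / 0.26892 = 3.719

3.719


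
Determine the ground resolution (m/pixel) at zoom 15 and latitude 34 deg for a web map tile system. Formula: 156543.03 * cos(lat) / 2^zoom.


res = 156543.03 * cos(34) / 2^15 = 156543.03 * 0.82903757 / 32768 = 3.96 m/pixel

3.96 m/pixel


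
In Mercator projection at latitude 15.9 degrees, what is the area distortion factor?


area_distortion = 1/cos^2(15.9) = 1.081

1.081


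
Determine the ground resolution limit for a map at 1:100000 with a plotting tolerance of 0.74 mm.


ground = 0.74 mm * 100000 / 1000 = 74.0 m

74.0 m


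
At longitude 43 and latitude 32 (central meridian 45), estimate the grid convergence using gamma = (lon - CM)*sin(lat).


gamma = (43 - 45) * sin(32) = -2 * 0.529919 = -1.06 degrees

-1.06 degrees


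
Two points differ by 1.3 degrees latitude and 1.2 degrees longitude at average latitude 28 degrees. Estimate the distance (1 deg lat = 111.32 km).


dlat_km = 1.3 * 111.32 = 144.716
dlon_km = 1.2 * 111.32 * cos(28) ≈ 117.948
dist = sqrt(144.716^2 + 117.948^2) ≈ 186.7 km

186.7 km


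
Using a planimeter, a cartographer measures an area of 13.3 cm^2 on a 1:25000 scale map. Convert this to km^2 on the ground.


ground_area = 13.3 * (25000/100)^2 = 831250.0 m^2 = 0.83125 km^2 ≈ 0.831 km^2

0.831 km^2


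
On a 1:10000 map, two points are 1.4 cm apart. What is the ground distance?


ground = 1.4 cm * 10000 / 100 = 140.0 m

140.0 m


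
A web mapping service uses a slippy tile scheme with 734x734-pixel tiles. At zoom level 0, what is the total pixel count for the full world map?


tiles per axis = 2^0 = 1
total tiles = 1^2 = 1
pixels per axis = 1 * 734 = 734
total pixels = 734^2 = 538756

538756 pixels


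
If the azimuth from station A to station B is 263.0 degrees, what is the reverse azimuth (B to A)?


back azimuth = (263.0 + 180) mod 360 = 83.0 degrees

83.0 degrees


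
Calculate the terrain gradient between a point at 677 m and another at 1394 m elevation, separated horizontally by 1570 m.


gradient = (1394 - 677) / 1570 = 717 / 1570 = 0.4567

0.4567


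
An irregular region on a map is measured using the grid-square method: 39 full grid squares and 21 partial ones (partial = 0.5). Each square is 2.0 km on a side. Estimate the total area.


effective squares = 39 + 21 * 0.5 = 49.5
area = 49.5 * 4.0 = 198.0 km^2

198.0 km^2


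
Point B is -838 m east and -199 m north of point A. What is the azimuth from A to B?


az = atan2(-838, -199) = -103.4 deg
adjusted to 0-360: 256.6 degrees

256.6 degrees


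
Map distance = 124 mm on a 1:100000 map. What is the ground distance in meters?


ground = 124 mm * 100000 / 1000 = 12400.0 m

12400.0 m


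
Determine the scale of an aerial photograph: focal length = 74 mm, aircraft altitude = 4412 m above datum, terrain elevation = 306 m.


scale = f / (H - h) = 74 mm / 4106 m = 74 / 4106000 = 1:55486

1:55486


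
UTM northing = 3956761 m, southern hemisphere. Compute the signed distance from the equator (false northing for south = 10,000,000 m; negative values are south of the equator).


For southern: actual = 3956761 - 10000000 = -6043239 m

-6043239 m


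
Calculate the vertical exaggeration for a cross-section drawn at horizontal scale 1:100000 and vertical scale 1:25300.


VE = horizontal_scale / vertical_scale = 100000 / 25300 ≈ 4.0

4.0x


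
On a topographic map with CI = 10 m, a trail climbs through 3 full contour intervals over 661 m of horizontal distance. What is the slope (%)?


elevation change = 3 * 10 = 30 m
slope = 30 / 661 * 100 = 4.5%

4.5%


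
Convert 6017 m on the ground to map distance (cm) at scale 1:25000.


map_cm = 6017 * 100 / 25000 = 24.068 cm ≈ 24.07 cm

24.07 cm


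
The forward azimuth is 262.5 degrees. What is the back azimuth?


back azimuth = (262.5 + 180) mod 360 = 82.5 degrees

82.5 degrees


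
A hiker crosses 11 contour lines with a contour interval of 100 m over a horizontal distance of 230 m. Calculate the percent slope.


elevation change = 11 * 100 = 1100 m
slope = 1100 / 230 * 100 = 478.3%

478.3%


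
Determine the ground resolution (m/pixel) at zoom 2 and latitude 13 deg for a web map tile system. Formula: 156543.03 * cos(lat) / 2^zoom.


res = 156543.03 * cos(13) / 2^2 = 156543.03 * 0.97437006 / 4 = 38132.71 m/pixel

38132.71 m/pixel


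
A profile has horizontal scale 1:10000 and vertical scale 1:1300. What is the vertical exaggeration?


VE = horizontal_scale / vertical_scale = 10000 / 1300 ≈ 7.7

7.7x


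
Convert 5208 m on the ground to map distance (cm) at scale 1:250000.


map_cm = 5208 * 100 / 250000 = 2.0832 cm ≈ 2.08 cm

2.08 cm


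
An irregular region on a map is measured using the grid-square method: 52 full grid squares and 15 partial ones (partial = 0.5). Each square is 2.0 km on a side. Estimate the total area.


effective squares = 52 + 15 * 0.5 = 59.5
area = 59.5 * 4.0 = 238.0 km^2

238.0 km^2


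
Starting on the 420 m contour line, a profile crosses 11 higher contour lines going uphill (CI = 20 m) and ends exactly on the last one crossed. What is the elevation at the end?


elevation = 420 + 11 * 20 = 640 m

640 m


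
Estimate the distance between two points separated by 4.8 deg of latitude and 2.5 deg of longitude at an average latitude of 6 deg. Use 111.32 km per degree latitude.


dlat_km = 4.8 * 111.32 = 534.336
dlon_km = 2.5 * 111.32 * cos(6) ≈ 276.775
dist = sqrt(534.336^2 + 276.775^2) ≈ 601.8 km

601.8 km


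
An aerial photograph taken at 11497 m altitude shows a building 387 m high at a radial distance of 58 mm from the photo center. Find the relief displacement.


d = h * r / H = 387 * 58 / 11497 = 1.95 mm

1.95 mm


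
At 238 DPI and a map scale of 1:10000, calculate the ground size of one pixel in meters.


pixel_cm = 2.54 / 238 ≈ 0.010672 cm
ground = pixel_cm * 10000 / 100 = 2.54 * 10000 / (238 * 100) = 25400 / 23800 ≈ 1.07 m

1.07 m


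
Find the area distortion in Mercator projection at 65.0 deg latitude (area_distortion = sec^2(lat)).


area_distortion = 1/cos^2(65.0) = 5.599

5.599


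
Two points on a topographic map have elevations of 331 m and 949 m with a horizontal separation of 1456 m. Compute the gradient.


gradient = (949 - 331) / 1456 = 618 / 1456 = 0.4245

0.4245


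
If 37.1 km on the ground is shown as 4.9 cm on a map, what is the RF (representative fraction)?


ground = 37.1 km = 3710000 cm; RF denominator = ground / map = 3710000 / 4.9 ≈ 757143; RF = 1:757143

1:757143


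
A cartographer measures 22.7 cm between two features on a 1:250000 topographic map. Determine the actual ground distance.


ground = 22.7 cm * 250000 / 100 = 56750.0 m = 56.75 km

56.75 km


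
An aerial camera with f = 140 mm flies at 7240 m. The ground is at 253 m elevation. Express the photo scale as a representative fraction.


scale = f / (H - h) = 140 mm / 6987 m = 140 / 6987000 = 1:49907

1:49907


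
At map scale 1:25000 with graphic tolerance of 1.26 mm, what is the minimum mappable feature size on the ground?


ground = 1.26 mm * 25000 / 1000 = 31.5 m

31.5 m


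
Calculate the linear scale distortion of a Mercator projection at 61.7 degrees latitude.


SF = 1 / cos(61.7) = 1 / 0.474088 = 2.109

2.109


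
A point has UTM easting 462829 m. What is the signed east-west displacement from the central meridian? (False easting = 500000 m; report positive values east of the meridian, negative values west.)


displacement = 462829 - 500000 = -37171 m

-37171 m


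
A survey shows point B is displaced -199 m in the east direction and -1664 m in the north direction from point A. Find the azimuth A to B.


az = atan2(-199, -1664) = -173.2 deg
adjusted to 0-360: 186.8 degrees

186.8 degrees


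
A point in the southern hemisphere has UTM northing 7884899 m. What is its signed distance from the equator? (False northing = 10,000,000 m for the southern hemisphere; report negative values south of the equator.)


For southern: actual = 7884899 - 10000000 = -2115101 m

-2115101 m


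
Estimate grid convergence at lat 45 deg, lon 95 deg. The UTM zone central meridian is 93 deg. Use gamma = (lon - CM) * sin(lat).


gamma = (95 - 93) * sin(45) = 2 * 0.707107 = 1.414 degrees

1.414 degrees


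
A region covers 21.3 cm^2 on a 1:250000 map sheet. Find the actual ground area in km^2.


ground_area = 21.3 * (250000/100)^2 = 133125000.0 m^2 = 133.125 km^2

133.125 km^2


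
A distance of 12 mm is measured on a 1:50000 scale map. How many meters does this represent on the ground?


ground = 12 mm * 50000 / 1000 = 600.0 m

600.0 m


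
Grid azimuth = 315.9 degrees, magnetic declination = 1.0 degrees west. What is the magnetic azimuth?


magnetic azimuth = grid azimuth - declination (east +ve)
mag_az = 315.9 - -1.0 = 316.9 degrees

316.9 degrees


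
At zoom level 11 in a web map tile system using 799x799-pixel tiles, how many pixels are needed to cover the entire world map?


tiles per axis = 2^11 = 2048
total tiles = 2048^2 = 4194304
pixels per axis = 2048 * 799 = 1636352
total pixels = 1636352^2 = 2677647867904

2677647867904 pixels


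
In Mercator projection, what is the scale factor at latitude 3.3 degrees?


SF = 1 / cos(3.3) = 1 / 0.998342 = 1.002

1.002


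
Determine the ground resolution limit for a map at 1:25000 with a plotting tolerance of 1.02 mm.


ground = 1.02 mm * 25000 / 1000 = 25.5 m

25.5 m


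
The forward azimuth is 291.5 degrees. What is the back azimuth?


back azimuth = (291.5 + 180) mod 360 = 111.5 degrees

111.5 degrees


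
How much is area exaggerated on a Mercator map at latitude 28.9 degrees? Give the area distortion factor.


area_distortion = 1/cos^2(28.9) = 1.305

1.305


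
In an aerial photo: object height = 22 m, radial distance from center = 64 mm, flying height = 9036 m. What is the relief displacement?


d = h * r / H = 22 * 64 / 9036 = 0.16 mm

0.16 mm


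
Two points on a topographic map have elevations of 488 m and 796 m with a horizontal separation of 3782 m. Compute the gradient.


gradient = (796 - 488) / 3782 = 308 / 3782 = 0.0814

0.0814


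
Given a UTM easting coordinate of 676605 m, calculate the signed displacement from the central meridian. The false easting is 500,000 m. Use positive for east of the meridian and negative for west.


displacement = 676605 - 500000 = 176605 m

176605 m


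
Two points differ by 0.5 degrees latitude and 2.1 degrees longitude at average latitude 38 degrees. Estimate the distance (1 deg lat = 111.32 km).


dlat_km = 0.5 * 111.32 = 55.66
dlon_km = 2.1 * 111.32 * cos(38) ≈ 184.215
dist = sqrt(55.66^2 + 184.215^2) ≈ 192.4 km

192.4 km


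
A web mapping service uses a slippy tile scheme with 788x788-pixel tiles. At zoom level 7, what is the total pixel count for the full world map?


tiles per axis = 2^7 = 128
total tiles = 128^2 = 16384
pixels per axis = 128 * 788 = 100864
total pixels = 100864^2 = 10173546496

10173546496 pixels


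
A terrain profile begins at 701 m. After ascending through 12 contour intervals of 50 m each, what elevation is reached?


elevation = 701 + 12 * 50 = 1301 m

1301 m


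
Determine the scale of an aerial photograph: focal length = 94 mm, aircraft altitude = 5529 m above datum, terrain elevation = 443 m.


scale = f / (H - h) = 94 mm / 5086 m = 94 / 5086000 = 1:54106

1:54106


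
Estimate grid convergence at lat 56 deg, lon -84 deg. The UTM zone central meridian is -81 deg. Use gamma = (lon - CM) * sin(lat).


gamma = (-84 - -81) * sin(56) = -3 * 0.829038 = -2.487 degrees

-2.487 degrees


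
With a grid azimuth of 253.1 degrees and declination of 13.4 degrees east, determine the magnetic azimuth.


magnetic azimuth = grid azimuth - declination (east +ve)
mag_az = 253.1 - 13.4 = 239.7 degrees

239.7 degrees


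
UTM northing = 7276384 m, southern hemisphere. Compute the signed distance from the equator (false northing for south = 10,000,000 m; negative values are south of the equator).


For southern: actual = 7276384 - 10000000 = -2723616 m

-2723616 m


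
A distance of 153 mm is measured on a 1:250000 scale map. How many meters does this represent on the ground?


ground = 153 mm * 250000 / 1000 = 38250.0 m

38250.0 m


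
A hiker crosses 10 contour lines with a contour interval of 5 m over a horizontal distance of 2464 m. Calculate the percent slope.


elevation change = 10 * 5 = 50 m
slope = 50 / 2464 * 100 = 2.0%

2.0%


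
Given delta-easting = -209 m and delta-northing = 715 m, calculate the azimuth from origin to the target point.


az = atan2(-209, 715) = -16.3 deg
adjusted to 0-360: 343.7 degrees

343.7 degrees


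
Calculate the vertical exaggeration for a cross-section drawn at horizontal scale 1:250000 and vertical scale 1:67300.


VE = horizontal_scale / vertical_scale = 250000 / 67300 ≈ 3.7

3.7x


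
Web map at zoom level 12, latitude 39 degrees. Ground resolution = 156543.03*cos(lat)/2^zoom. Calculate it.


res = 156543.03 * cos(39) / 2^12 = 156543.03 * 0.77714596 / 4096 = 29.7 m/pixel

29.7 m/pixel


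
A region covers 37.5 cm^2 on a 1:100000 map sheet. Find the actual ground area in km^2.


ground_area = 37.5 * (100000/100)^2 = 37500000.0 m^2 = 37.5 km^2

37.5 km^2


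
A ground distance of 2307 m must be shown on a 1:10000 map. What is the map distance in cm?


map_cm = 2307 * 100 / 10000 = 23.07 cm

23.07 cm


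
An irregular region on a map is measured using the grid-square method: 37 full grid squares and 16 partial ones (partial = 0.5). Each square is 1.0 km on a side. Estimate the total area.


effective squares = 37 + 16 * 0.5 = 45.0
area = 45.0 * 1.0 = 45.0 km^2

45.0 km^2


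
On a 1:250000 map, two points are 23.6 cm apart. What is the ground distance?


ground = 23.6 cm * 250000 / 100 = 59000.0 m = 59.0 km

59.0 km


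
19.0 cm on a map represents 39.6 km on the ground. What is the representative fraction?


ground = 39.6 km = 3960000 cm; RF denominator = ground / map = 3960000 / 19.0 ≈ 208421; RF = 1:208421

1:208421


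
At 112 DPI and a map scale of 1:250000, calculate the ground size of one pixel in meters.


pixel_cm = 2.54 / 112 ≈ 0.022679 cm
ground = pixel_cm * 250000 / 100 = 2.54 * 250000 / (112 * 100) = 635000 / 11200 ≈ 56.7 m

56.7 m


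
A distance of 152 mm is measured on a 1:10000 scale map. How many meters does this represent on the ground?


ground = 152 mm * 10000 / 1000 = 1520.0 m

1520.0 m


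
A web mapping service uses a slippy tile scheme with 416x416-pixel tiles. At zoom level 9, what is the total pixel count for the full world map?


tiles per axis = 2^9 = 512
total tiles = 512^2 = 262144
pixels per axis = 512 * 416 = 212992
total pixels = 212992^2 = 45365592064

45365592064 pixels


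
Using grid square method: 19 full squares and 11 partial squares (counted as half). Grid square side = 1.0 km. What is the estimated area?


effective squares = 19 + 11 * 0.5 = 24.5
area = 24.5 * 1.0 = 24.5 km^2

24.5 km^2


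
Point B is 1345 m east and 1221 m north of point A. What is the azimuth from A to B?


az = atan2(1345, 1221) = 47.8 deg
adjusted to 0-360: 47.8 degrees

47.8 degrees


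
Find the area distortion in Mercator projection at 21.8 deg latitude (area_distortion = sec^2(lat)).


area_distortion = 1/cos^2(21.8) = 1.16

1.16


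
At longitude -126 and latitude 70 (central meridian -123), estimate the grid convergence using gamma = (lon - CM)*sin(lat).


gamma = (-126 - -123) * sin(70) = -3 * 0.939693 = -2.819 degrees

-2.819 degrees


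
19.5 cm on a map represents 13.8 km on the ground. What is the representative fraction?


ground = 13.8 km = 1380000 cm; RF denominator = ground / map = 1380000 / 19.5 ≈ 70769; RF = 1:70769

1:70769


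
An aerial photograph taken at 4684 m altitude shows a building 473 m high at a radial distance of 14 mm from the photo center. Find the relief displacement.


d = h * r / H = 473 * 14 / 4684 = 1.41 mm

1.41 mm


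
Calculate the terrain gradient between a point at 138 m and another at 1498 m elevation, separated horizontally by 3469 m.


gradient = (1498 - 138) / 3469 = 1360 / 3469 = 0.392

0.392


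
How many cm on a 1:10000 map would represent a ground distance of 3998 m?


map_cm = 3998 * 100 / 10000 = 39.98 cm

39.98 cm


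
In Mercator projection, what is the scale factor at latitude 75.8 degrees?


SF = 1 / cos(75.8) = 1 / 0.245307 = 4.077

4.077


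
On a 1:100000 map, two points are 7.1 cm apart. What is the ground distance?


ground = 7.1 cm * 100000 / 100 = 7100.0 m = 7.1 km

7.1 km


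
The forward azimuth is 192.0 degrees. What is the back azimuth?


back azimuth = (192.0 + 180) mod 360 = 12.0 degrees

12.0 degrees


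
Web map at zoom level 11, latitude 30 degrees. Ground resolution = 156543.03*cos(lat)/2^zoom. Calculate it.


res = 156543.03 * cos(30) / 2^11 = 156543.03 * 0.8660254 / 2048 = 66.2 m/pixel

66.2 m/pixel


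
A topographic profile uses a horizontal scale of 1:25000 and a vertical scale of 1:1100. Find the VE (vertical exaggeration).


VE = horizontal_scale / vertical_scale = 25000 / 1100 ≈ 22.7

22.7x


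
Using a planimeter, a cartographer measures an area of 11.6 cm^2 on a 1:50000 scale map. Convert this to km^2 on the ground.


ground_area = 11.6 * (50000/100)^2 = 2900000.0 m^2 = 2.9 km^2

2.9 km^2


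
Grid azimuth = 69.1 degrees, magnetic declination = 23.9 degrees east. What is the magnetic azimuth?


magnetic azimuth = grid azimuth - declination (east +ve)
mag_az = 69.1 - 23.9 = 45.2 degrees

45.2 degrees


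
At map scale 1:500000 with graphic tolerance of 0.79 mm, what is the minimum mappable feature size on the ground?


ground = 0.79 mm * 500000 / 1000 = 395.0 m

395.0 m


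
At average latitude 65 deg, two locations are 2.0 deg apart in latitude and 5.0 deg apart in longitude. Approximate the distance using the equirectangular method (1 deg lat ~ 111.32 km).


dlat_km = 2.0 * 111.32 = 222.64
dlon_km = 5.0 * 111.32 * cos(65) ≈ 235.229
dist = sqrt(222.64^2 + 235.229^2) ≈ 323.9 km

323.9 km


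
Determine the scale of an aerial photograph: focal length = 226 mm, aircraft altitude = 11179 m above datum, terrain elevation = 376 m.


scale = f / (H - h) = 226 mm / 10803 m = 226 / 10803000 = 1:47801

1:47801


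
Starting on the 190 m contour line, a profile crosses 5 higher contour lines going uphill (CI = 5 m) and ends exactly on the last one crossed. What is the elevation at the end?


elevation = 190 + 5 * 5 = 215 m

215 m


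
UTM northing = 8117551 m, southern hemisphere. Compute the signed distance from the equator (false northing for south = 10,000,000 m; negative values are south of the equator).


For southern: actual = 8117551 - 10000000 = -1882449 m

-1882449 m


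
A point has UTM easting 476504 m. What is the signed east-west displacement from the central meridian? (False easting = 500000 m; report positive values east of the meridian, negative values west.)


displacement = 476504 - 500000 = -23496 m

-23496 m


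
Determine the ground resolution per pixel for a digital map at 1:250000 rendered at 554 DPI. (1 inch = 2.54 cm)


pixel_cm = 2.54 / 554 ≈ 0.004585 cm
ground = pixel_cm * 250000 / 100 = 2.54 * 250000 / (554 * 100) = 635000 / 55400 ≈ 11.46 m

11.46 m


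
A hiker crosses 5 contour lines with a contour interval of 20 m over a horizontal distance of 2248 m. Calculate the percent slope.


elevation change = 5 * 20 = 100 m
slope = 100 / 2248 * 100 = 4.4%

4.4%


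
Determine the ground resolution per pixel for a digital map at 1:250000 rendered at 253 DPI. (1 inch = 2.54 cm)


pixel_cm = 2.54 / 253 ≈ 0.01004 cm
ground = pixel_cm * 250000 / 100 = 2.54 * 250000 / (253 * 100) = 635000 / 25300 ≈ 25.1 m

25.1 m


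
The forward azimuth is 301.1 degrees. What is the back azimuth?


back azimuth = (301.1 + 180) mod 360 = 121.1 degrees

121.1 degrees


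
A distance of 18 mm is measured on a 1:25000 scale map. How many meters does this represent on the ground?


ground = 18 mm * 25000 / 1000 = 450.0 m

450.0 m


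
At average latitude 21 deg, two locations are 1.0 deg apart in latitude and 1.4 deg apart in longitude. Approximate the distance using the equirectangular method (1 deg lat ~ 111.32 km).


dlat_km = 1.0 * 111.32 = 111.32
dlon_km = 1.4 * 111.32 * cos(21) ≈ 145.497
dist = sqrt(111.32^2 + 145.497^2) ≈ 183.2 km

183.2 km


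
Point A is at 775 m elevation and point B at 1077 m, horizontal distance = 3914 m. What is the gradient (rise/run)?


gradient = (1077 - 775) / 3914 = 302 / 3914 = 0.0772

0.0772


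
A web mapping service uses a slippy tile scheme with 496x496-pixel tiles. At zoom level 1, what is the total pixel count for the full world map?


tiles per axis = 2^1 = 2
total tiles = 2^2 = 4
pixels per axis = 2 * 496 = 992
total pixels = 992^2 = 984064

984064 pixels


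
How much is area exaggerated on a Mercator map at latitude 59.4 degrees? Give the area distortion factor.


area_distortion = 1/cos^2(59.4) = 3.859

3.859


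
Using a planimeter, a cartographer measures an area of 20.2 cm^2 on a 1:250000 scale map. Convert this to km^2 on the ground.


ground_area = 20.2 * (250000/100)^2 = 126250000.0 m^2 = 126.25 km^2

126.25 km^2


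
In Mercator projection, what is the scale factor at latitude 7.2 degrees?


SF = 1 / cos(7.2) = 1 / 0.992115 = 1.008

1.008


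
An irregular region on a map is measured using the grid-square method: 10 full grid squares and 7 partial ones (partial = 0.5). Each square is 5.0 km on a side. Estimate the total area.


effective squares = 10 + 7 * 0.5 = 13.5
area = 13.5 * 25.0 = 337.5 km^2

337.5 km^2


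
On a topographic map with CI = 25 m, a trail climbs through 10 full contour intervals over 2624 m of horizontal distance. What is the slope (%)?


elevation change = 10 * 25 = 250 m
slope = 250 / 2624 * 100 = 9.5%

9.5%


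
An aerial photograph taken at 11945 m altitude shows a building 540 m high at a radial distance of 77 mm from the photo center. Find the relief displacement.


d = h * r / H = 540 * 77 / 11945 = 3.48 mm

3.48 mm


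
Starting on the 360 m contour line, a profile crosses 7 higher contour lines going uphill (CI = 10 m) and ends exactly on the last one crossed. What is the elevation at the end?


elevation = 360 + 7 * 10 = 430 m

430 m


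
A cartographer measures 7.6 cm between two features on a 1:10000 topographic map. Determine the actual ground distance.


ground = 7.6 cm * 10000 / 100 = 760.0 m

760.0 m


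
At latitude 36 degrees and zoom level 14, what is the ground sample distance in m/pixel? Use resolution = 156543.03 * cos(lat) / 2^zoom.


res = 156543.03 * cos(36) / 2^14 = 156543.03 * 0.80901699 / 16384 = 7.73 m/pixel

7.73 m/pixel


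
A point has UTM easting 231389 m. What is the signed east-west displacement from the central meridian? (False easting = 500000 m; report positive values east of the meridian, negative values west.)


displacement = 231389 - 500000 = -268611 m

-268611 m


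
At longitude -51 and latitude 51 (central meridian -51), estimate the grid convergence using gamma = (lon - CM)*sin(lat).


gamma = (-51 - -51) * sin(51) = 0 * 0.777146 = 0.0 degrees

0.0 degrees


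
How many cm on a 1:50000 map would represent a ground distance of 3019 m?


map_cm = 3019 * 100 / 50000 = 6.038 cm ≈ 6.04 cm

6.04 cm


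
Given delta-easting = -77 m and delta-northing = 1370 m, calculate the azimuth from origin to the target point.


az = atan2(-77, 1370) = -3.2 deg
adjusted to 0-360: 356.8 degrees

356.8 degrees


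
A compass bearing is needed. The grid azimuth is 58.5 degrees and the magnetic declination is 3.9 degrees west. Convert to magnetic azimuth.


magnetic azimuth = grid azimuth - declination (east +ve)
mag_az = 58.5 - -3.9 = 62.4 degrees

62.4 degrees


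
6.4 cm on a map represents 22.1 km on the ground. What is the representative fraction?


ground = 22.1 km = 2210000 cm; RF denominator = ground / map = 2210000 / 6.4 ≈ 345313; RF = 1:345313

1:345313


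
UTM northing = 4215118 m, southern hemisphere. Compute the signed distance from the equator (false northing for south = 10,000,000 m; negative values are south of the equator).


For southern: actual = 4215118 - 10000000 = -5784882 m

-5784882 m


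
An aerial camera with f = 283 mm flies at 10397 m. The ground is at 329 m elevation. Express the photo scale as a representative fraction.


scale = f / (H - h) = 283 mm / 10068 m = 283 / 10068000 = 1:35576

1:35576


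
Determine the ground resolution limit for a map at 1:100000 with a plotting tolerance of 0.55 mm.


ground = 0.55 mm * 100000 / 1000 = 55.0 m

55.0 m


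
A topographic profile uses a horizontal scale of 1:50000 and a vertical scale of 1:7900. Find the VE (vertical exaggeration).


VE = horizontal_scale / vertical_scale = 50000 / 7900 ≈ 6.3

6.3x


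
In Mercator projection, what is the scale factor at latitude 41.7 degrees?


SF = 1 / cos(41.7) = 1 / 0.746638 = 1.339

1.339


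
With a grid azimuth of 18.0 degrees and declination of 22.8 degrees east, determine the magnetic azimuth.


magnetic azimuth = grid azimuth - declination (east +ve)
mag_az = 18.0 - 22.8 = 355.2 degrees

355.2 degrees


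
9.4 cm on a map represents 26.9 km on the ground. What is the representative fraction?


ground = 26.9 km = 2690000 cm; RF denominator = ground / map = 2690000 / 9.4 ≈ 286170; RF = 1:286170

1:286170


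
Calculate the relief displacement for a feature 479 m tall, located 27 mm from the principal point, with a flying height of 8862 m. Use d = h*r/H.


d = h * r / H = 479 * 27 / 8862 = 1.46 mm

1.46 mm


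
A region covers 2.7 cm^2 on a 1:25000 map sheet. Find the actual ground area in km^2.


ground_area = 2.7 * (25000/100)^2 = 168750.0 m^2 = 0.16875 km^2 ≈ 0.169 km^2

0.169 km^2


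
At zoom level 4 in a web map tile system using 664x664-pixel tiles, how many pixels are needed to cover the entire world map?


tiles per axis = 2^4 = 16
total tiles = 16^2 = 256
pixels per axis = 16 * 664 = 10624
total pixels = 10624^2 = 112869376

112869376 pixels


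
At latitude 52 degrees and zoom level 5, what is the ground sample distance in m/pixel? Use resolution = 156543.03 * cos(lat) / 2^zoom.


res = 156543.03 * cos(52) / 2^5 = 156543.03 * 0.61566148 / 32 = 3011.8 m/pixel

3011.8 m/pixel


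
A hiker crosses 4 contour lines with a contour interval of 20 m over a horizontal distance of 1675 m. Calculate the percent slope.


elevation change = 4 * 20 = 80 m
slope = 80 / 1675 * 100 = 4.8%

4.8%


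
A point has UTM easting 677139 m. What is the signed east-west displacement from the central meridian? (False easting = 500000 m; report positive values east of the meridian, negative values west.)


displacement = 677139 - 500000 = 177139 m

177139 m


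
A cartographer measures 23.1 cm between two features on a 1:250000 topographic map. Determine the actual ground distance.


ground = 23.1 cm * 250000 / 100 = 57750.0 m = 57.75 km

57.75 km


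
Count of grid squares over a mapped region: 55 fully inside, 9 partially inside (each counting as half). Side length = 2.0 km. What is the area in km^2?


effective squares = 55 + 9 * 0.5 = 59.5
area = 59.5 * 4.0 = 238.0 km^2

238.0 km^2


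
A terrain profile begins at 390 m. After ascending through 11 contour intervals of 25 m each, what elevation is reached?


elevation = 390 + 11 * 25 = 665 m

665 m


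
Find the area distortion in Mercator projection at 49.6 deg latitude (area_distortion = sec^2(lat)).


area_distortion = 1/cos^2(49.6) = 2.381

2.381


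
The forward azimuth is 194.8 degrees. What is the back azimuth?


back azimuth = (194.8 + 180) mod 360 = 14.8 degrees

14.8 degrees


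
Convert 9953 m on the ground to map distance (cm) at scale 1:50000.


map_cm = 9953 * 100 / 50000 = 19.906 cm ≈ 19.91 cm

19.91 cm


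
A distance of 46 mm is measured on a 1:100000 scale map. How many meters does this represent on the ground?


ground = 46 mm * 100000 / 1000 = 4600.0 m

4600.0 m


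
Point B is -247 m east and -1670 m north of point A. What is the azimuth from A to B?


az = atan2(-247, -1670) = -171.6 deg
adjusted to 0-360: 188.4 degrees

188.4 degrees


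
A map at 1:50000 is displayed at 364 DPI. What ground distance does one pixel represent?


pixel_cm = 2.54 / 364 ≈ 0.006978 cm
ground = pixel_cm * 50000 / 100 = 2.54 * 50000 / (364 * 100) = 127000 / 36400 ≈ 3.49 m

3.49 m


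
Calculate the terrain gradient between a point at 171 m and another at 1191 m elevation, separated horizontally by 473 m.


gradient = (1191 - 171) / 473 = 1020 / 473 = 2.1564

2.1564


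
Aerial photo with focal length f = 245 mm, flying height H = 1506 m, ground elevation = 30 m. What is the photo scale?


scale = f / (H - h) = 245 mm / 1476 m = 245 / 1476000 = 1:6024

1:6024


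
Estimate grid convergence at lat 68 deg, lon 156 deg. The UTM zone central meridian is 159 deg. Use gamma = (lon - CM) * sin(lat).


gamma = (156 - 159) * sin(68) = -3 * 0.927184 = -2.782 degrees

-2.782 degrees


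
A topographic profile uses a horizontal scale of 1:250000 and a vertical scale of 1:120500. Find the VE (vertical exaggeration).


VE = horizontal_scale / vertical_scale = 250000 / 120500 ≈ 2.1

2.1x


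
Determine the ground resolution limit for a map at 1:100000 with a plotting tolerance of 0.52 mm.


ground = 0.52 mm * 100000 / 1000 = 52.0 m

52.0 m


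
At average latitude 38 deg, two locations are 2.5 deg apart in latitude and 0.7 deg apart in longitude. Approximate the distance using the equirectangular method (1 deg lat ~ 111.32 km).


dlat_km = 2.5 * 111.32 = 278.3
dlon_km = 0.7 * 111.32 * cos(38) ≈ 61.405
dist = sqrt(278.3^2 + 61.405^2) ≈ 285.0 km

285.0 km


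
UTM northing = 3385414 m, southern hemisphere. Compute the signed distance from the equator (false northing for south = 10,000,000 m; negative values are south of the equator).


For southern: actual = 3385414 - 10000000 = -6614586 m

-6614586 m


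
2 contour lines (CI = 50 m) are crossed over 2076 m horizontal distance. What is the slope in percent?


elevation change = 2 * 50 = 100 m
slope = 100 / 2076 * 100 = 4.8%

4.8%


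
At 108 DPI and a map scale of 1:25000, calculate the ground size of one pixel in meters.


pixel_cm = 2.54 / 108 ≈ 0.023519 cm
ground = pixel_cm * 25000 / 100 = 2.54 * 25000 / (108 * 100) = 63500 / 10800 ≈ 5.88 m

5.88 m


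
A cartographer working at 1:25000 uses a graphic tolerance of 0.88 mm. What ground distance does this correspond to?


ground = 0.88 mm * 25000 / 1000 = 22.0 m

22.0 m


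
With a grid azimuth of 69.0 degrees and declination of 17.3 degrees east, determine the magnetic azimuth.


magnetic azimuth = grid azimuth - declination (east +ve)
mag_az = 69.0 - 17.3 = 51.7 degrees

51.7 degrees


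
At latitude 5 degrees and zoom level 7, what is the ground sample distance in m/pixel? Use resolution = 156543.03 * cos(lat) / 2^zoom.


res = 156543.03 * cos(5) / 2^7 = 156543.03 * 0.9961947 / 128 = 1218.34 m/pixel

1218.34 m/pixel


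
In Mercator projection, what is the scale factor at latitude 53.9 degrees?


SF = 1 / cos(53.9) = 1 / 0.589196 = 1.697

1.697


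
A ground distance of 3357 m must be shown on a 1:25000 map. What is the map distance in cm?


map_cm = 3357 * 100 / 25000 = 13.428 cm ≈ 13.43 cm

13.43 cm


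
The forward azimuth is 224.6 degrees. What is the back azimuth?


back azimuth = (224.6 + 180) mod 360 = 44.6 degrees

44.6 degrees


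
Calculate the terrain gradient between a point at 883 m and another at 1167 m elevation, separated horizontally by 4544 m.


gradient = (1167 - 883) / 4544 = 284 / 4544 = 0.0625

0.0625


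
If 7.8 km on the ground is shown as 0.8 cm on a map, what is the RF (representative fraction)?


ground = 7.8 km = 780000 cm; RF denominator = ground / map = 780000 / 0.8 = 975000; RF = 1:975000

1:975000


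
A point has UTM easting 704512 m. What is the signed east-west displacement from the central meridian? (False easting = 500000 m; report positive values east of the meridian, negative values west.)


displacement = 704512 - 500000 = 204512 m

204512 m


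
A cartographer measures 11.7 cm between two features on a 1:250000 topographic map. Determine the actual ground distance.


ground = 11.7 cm * 250000 / 100 = 29250.0 m = 29.25 km

29.25 km
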